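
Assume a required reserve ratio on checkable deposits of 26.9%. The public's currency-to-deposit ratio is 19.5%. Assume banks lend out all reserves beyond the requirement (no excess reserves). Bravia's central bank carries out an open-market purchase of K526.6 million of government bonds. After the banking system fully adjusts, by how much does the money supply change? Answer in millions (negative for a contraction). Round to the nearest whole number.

The money multiplier is m = (1 + c) / (rr + c) = (1 + 0.195) / (0.269 + 0.195) ≈ 2.5754.
The purchase adds 526.6 million of base, so ΔM = m × ΔMB = 2.5754 × (+526.6) ≈ 1356.2056 million.

K1356 million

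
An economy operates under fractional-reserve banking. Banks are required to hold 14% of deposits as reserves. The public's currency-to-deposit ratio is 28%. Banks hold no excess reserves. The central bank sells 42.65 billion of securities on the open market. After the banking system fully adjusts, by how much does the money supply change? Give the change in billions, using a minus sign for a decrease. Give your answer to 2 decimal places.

The money multiplier is m = (1 + c) / (rr + c) = (1 + 0.28) / (0.14 + 0.28) ≈ 3.04762.
The sale removes 42.65 billion of base, so ΔM = m × ΔMB = 3.04762 × (−42.65) ≈ -129.981 billion.

-129.98 billion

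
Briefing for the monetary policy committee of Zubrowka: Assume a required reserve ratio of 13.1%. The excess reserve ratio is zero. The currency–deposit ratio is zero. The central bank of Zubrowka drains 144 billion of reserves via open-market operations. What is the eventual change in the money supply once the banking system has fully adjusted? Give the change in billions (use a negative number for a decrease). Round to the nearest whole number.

-1099 billion

The simple money multiplier is m = 1/rr = 1/0.131 ≈ 7.6336.
An open-market sale reduces the monetary base by 144 billion, so ΔM = m × ΔMB = 7.6336 × (−144) = -1099.2384 billion.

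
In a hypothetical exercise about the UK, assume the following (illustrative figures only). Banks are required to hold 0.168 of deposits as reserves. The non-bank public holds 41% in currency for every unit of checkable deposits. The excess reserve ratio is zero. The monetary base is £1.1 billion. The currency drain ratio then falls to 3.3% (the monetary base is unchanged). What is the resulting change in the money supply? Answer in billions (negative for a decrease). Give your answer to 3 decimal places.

Initially m₁ = (1 + 0.41) / (0.168 + 0.41) ≈ 2.43945, so M₁ = 2.43945 × 1.1 ≈ 2.6834 billion.
After the change m₂ = (1 + 0.033) / (0.168 + 0.033) ≈ 5.13930, so M₂ = 5.13930 × 1.1 ≈ 5.6532 billion.
ΔM = M₂ − M₁ = 5.6532 − 2.6834 = 2.9698 billion.

£2.970 billion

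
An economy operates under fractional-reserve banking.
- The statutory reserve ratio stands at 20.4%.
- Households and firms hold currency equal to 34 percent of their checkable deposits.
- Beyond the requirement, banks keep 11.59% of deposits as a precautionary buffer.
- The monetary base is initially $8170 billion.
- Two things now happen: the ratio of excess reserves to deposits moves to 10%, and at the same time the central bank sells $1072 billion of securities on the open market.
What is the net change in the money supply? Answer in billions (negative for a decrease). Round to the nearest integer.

Before: m₁ = (1 + 0.34) / (0.204 + 0.1159 + 0.34) ≈ 2.03061, MB₁ = 8170, so M₁ = 2.03061 × 8170 = 16590.0837 billion.
After: m₂ = (1 + 0.34) / (0.204 + 0.1 + 0.34) ≈ 2.08075, MB₂ = 8170 − 1072 = 7098, so M₂ = 2.08075 × 7098 = 14769.1635 billion.
ΔM = M₂ − M₁ = 14769.1635 − 16590.0837 = -1820.9202 billion.

-1821 billion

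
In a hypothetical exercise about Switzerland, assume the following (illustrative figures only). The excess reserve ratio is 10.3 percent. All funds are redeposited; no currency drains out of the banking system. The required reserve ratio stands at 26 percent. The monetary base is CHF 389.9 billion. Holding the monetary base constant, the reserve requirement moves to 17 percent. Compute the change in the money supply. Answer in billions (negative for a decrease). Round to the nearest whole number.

CHF 354 billion

Initially m₁ = 1 / (0.26 + 0.103) ≈ 2.7548, so M₁ = 2.7548 × 389.9 ≈ 1074.0965 billion.
After the change m₂ = 1 / (0.17 + 0.103) ≈ 3.6630, so M₂ = 3.6630 × 389.9 = 1428.2037 billion.
ΔM = M₂ − M₁ = 1428.2037 − 1074.0965 = 354.1072 billion.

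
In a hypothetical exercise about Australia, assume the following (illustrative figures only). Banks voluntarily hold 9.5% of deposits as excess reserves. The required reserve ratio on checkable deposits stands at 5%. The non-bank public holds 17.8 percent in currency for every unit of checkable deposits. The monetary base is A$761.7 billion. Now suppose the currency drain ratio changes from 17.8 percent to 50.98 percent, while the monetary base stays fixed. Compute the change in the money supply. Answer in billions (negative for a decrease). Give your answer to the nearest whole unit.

-1022 billion

Initially m₁ = (1 + 0.178) / (0.05 + 0.095 + 0.178) ≈ 3.6471, so M₁ = 3.6471 × 761.7 ≈ 2777.9961 billion.
After the change m₂ = (1 + 0.5098) / (0.05 + 0.095 + 0.5098) ≈ 2.3057, so M₂ = 2.3057 × 761.7 ≈ 1756.2517 billion.
ΔM = M₂ − M₁ = 1756.2517 − 2777.9961 = -1021.7444 billion.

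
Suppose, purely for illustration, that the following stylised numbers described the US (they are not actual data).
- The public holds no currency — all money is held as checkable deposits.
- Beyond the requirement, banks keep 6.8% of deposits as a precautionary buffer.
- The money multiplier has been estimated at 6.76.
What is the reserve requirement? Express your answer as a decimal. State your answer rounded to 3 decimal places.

Using m = 6.76. Since m = (1 + c)/(c + rr + e), the denominator satisfies c + rr + e = (1 + c)/m = (1 + 0) / 6.76 ≈ 0.147929.
With c = 0 and e = 0.068, the reserve requirement is 0.147929 − 0 − 0.068 = 0.079929.

0.080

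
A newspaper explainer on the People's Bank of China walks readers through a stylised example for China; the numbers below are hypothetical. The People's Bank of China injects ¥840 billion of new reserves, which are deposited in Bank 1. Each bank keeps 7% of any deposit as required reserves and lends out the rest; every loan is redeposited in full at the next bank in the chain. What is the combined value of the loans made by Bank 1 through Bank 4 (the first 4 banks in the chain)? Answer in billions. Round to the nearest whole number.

Bank i lends (1 − rr)^i of the original deposit: Bank 1 lends 840·0.9300 = 781.2000, Bank 2 lends 840·0.9300² = 726.5160, and so on.
Summing a geometric series: total = 840·[0.9300·(1 − 0.9300^4) / (1 − 0.9300)] ≈ 2811.7396 billion.

¥2812 billion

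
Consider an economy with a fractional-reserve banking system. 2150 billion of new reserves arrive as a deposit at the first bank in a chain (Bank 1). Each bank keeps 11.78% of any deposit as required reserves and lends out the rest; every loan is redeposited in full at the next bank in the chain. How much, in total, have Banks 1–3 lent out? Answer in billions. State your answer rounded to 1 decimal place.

Bank i lends (1 − rr)^i of the original deposit: Bank 1 lends 2150·0.8822 = 1896.7300, Bank 2 lends 2150·0.8822² ≈ 1673.2952, and so on.
Summing a geometric series: total = 2150·[0.8822·(1 − 0.8822^3) / (1 − 0.8822)] ≈ 5046.2062 billion.

5046.2 billion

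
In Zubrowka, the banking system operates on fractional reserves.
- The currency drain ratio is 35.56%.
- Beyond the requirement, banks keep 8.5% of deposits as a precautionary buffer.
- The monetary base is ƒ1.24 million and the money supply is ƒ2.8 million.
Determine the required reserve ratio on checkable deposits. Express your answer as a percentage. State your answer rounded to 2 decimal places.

15.97%

Using m = M/MB = 2.8/1.24 ≈ 2.258065. Since m = (1 + c)/(c + rr + e), the denominator satisfies c + rr + e = (1 + c)/m = (1 + 0.3556) / 2.258065 ≈ 0.600337.
With c = 0.3556 and e = 0.085, the required reserve ratio on checkable deposits is 0.600337 − 0.3556 − 0.085 = 0.159737.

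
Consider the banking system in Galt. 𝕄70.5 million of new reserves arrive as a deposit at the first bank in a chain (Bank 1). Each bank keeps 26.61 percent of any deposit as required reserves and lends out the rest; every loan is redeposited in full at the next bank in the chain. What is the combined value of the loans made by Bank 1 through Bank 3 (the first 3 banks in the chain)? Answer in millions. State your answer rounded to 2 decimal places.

𝕄117.58 million

Bank i lends (1 − rr)^i of the original deposit: Bank 1 lends 70.5·0.7339 ≈ 51.7400, Bank 2 lends 70.5·0.7339² ≈ 37.9719, and so on.
Summing a geometric series: total = 70.5·[0.7339·(1 − 0.7339^3) / (1 − 0.7339)] ≈ 117.5795 million.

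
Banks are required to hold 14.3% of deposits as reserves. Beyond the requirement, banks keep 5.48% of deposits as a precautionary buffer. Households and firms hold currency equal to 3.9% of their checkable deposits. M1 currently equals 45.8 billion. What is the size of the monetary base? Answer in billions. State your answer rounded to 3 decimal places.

10.438 billion

The money multiplier is m = (1 + c) / (rr + e + c) = (1 + 0.039) / (0.143 + 0.0548 + 0.039) ≈ 4.387669.
MB = M / m = 45.8 / 4.387669 ≈ 10.4383 billion.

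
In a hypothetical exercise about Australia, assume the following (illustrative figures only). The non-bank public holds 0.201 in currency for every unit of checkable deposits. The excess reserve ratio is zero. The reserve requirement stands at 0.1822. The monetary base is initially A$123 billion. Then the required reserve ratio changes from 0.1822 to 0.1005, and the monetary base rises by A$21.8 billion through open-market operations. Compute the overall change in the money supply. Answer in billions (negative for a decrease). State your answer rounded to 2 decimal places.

A$191.30 billion

Before: m₁ = (1 + 0.201) / (0.1822 + 0.201) ≈ 3.134134, MB₁ = 123, so M₁ = 3.134134 × 123 ≈ 385.4985 billion.
After: m₂ = (1 + 0.201) / (0.1005 + 0.201) ≈ 3.983416, MB₂ = 123 + 21.8 = 144.8, so M₂ = 3.983416 × 144.8 ≈ 576.7986 billion.
ΔM = M₂ − M₁ = 576.7986 − 385.4985 = 191.3001 billion.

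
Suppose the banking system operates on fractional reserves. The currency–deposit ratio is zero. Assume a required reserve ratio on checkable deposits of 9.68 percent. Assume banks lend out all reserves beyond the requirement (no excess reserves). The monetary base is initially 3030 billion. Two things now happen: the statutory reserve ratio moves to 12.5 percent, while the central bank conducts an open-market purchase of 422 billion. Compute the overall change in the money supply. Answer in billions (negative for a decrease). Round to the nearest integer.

Before: m₁ = 1 / (0.0968) ≈ 10.33058, MB₁ = 3030, so M₁ = 10.33058 × 3030 = 31301.6574 billion.
After: m₂ = 1 / (0.125) = 8, MB₂ = 3030 + 422 = 3452, so M₂ = 8 × 3452 = 27616 billion.
ΔM = M₂ − M₁ = 27616 − 31301.6574 = -3685.6574 billion.

-3686 billion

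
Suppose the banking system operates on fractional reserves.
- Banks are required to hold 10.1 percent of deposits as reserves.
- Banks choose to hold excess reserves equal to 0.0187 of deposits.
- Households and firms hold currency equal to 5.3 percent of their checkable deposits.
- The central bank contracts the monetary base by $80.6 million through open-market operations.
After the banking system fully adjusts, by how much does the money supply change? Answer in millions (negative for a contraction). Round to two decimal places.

-491.44 million

The money multiplier is m = (1 + c) / (rr + e + c) = (1 + 0.053) / (0.101 + 0.0187 + 0.053) ≈ 6.09728.
The sale removes 80.6 million of base, so ΔM = m × ΔMB = 6.09728 × (−80.6) ≈ -491.4408 million.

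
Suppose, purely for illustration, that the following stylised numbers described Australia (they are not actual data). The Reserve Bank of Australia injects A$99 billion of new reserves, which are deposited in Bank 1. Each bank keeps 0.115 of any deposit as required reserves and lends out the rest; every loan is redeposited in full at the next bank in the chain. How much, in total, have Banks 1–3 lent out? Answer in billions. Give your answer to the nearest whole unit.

Bank i lends (1 − rr)^i of the original deposit: Bank 1 lends 99·0.8850 = 87.6150, Bank 2 lends 99·0.8850² ≈ 77.5393, and so on.
Summing a geometric series: total = 99·[0.8850·(1 − 0.8850^3) / (1 − 0.8850)] ≈ 233.7765 billion.

A$234 billion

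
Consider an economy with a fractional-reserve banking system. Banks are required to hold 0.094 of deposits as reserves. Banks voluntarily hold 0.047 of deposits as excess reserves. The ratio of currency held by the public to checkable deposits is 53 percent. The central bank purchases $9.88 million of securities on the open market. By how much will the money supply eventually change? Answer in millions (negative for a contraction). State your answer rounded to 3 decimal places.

$22.528 million

The money multiplier is m = (1 + c) / (rr + e + c) = (1 + 0.53) / (0.094 + 0.047 + 0.53) ≈ 2.28018.
The purchase adds 9.88 million of base, so ΔM = m × ΔMB = 2.28018 × (+9.88) ≈ 22.5282 million.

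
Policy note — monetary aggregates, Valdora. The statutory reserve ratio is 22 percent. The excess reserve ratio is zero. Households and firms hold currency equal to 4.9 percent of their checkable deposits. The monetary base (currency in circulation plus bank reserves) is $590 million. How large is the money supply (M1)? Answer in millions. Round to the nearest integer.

$2301 million

The money multiplier is m = (1 + c) / (rr + c) = (1 + 0.049) / (0.22 + 0.049) ≈ 3.8996.
So M = m × MB = 3.8996 × 590 = 2300.764 million.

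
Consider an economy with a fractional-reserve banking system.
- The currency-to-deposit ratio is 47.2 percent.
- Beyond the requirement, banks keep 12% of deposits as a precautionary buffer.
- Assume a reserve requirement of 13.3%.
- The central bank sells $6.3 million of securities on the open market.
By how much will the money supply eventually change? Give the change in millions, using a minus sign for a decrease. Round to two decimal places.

-12.79 million

The money multiplier is m = (1 + c) / (rr + e + c) = (1 + 0.472) / (0.133 + 0.12 + 0.472) ≈ 2.0303.
The sale removes 6.3 million of base, so ΔM = m × ΔMB = 2.0303 × (−6.3) ≈ -12.7909 million.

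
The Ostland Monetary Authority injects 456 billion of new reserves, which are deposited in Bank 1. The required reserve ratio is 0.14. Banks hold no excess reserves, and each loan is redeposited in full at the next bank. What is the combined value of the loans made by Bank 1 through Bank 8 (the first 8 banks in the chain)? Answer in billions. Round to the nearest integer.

1963 billion

Bank i lends (1 − rr)^i of the original deposit: Bank 1 lends 456·0.8600 = 392.1600, Bank 2 lends 456·0.8600² = 337.2576, and so on.
Summing a geometric series: total = 456·[0.8600·(1 − 0.8600^8) / (1 − 0.8600)] ≈ 1962.9907 billion.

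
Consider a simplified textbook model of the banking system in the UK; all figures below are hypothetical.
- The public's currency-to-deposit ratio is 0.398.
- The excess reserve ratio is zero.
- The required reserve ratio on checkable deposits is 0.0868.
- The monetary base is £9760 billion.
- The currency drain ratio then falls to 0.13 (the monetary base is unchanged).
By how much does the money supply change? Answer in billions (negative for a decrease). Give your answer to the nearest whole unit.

£22726 billion

Initially m₁ = (1 + 0.398) / (0.0868 + 0.398) ≈ 2.88366, so M₁ = 2.88366 × 9760 = 28144.5216 billion.
After the change m₂ = (1 + 0.13) / (0.0868 + 0.13) ≈ 5.21218, so M₂ = 5.21218 × 9760 = 50870.8768 billion.
ΔM = M₂ − M₁ = 50870.8768 − 28144.5216 = 22726.3552 billion.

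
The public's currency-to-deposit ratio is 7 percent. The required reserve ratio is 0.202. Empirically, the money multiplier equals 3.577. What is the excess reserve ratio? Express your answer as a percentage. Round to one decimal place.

Using m = 3.577. Since m = (1 + c)/(c + rr + e), the denominator satisfies c + rr + e = (1 + c)/m = (1 + 0.07) / 3.577 ≈ 0.299133.
With c = 0.07 and rr = 0.202, the excess reserve ratio is 0.299133 − 0.07 − 0.202 = 0.027133.

2.7%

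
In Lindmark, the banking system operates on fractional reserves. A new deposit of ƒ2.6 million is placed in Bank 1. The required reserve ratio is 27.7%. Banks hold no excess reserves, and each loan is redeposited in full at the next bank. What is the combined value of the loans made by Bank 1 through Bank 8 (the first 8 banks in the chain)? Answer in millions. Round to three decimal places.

ƒ6.280 million

Bank i lends (1 − rr)^i of the original deposit: Bank 1 lends 2.6·0.7230 = 1.8798, Bank 2 lends 2.6·0.7230² ≈ 1.3591, and so on.
Summing a geometric series: total = 2.6·[0.7230·(1 − 0.7230^8) / (1 − 0.7230)] ≈ 6.2796 million.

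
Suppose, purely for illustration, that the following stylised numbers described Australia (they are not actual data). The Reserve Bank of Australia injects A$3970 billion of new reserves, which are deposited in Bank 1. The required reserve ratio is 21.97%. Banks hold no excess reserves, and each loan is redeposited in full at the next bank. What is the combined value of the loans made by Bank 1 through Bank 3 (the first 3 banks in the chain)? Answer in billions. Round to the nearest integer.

Bank i lends (1 − rr)^i of the original deposit: Bank 1 lends 3970·0.7803 = 3097.7910, Bank 2 lends 3970·0.7803² ≈ 2417.2063, and so on.
Summing a geometric series: total = 3970·[0.7803·(1 − 0.7803^3) / (1 − 0.7803)] ≈ 7401.1434 billion.

A$7401 billion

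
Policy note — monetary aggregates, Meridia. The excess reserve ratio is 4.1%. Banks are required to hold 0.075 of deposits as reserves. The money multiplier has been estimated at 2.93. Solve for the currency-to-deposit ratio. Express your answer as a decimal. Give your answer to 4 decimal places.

Using m = 2.93. From m = (1 + c)/(c + rr + e), rearranging gives 1 + c = m·(c + rr + e), so c·(1 − m) = m·(rr + e) − 1.
Hence c = [m·(rr + e) − 1]/(1 − m) = [2.93 × (0.075 + 0.041) − 1] / (1 − 2.93) ≈ 0.342031.

0.3420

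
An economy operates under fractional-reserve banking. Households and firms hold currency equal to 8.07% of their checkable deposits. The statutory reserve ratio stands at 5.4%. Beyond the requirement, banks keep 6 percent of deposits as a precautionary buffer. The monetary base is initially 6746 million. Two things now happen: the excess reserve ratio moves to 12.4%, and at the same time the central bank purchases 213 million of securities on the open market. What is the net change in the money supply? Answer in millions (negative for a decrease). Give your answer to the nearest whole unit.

-8374 million

Before: m₁ = (1 + 0.0807) / (0.054 + 0.06 + 0.0807) ≈ 5.55059, MB₁ = 6746, so M₁ = 5.55059 × 6746 ≈ 37444.2801 million.
After: m₂ = (1 + 0.0807) / (0.054 + 0.124 + 0.0807) ≈ 4.17743, MB₂ = 6746 + 213 = 6959, so M₂ = 4.17743 × 6959 ≈ 29070.7354 million.
ΔM = M₂ − M₁ = 29070.7354 − 37444.2801 = -8373.5447 million.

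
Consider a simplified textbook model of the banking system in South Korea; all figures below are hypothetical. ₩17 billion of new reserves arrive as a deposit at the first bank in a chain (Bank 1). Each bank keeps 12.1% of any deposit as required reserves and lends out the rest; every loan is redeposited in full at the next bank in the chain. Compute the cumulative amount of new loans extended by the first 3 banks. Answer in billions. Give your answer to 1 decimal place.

₩39.6 billion

Bank i lends (1 − rr)^i of the original deposit: Bank 1 lends 17·0.8790 = 14.9430, Bank 2 lends 17·0.8790² ≈ 13.1349, and so on.
Summing a geometric series: total = 17·[0.8790·(1 − 0.8790^3) / (1 − 0.8790)] ≈ 39.6235 billion.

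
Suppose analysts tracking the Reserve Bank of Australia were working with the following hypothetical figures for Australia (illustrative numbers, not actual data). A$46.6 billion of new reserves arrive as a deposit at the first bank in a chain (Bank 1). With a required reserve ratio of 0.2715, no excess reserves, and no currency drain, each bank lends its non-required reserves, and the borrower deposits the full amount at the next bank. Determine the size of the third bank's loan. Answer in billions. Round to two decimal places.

A$18.02 billion

Each bank lends a fraction (1 − rr) = 0.7285 of the deposit it receives, so Bank 3 receives 46.6·0.7285^2 and lends 46.6·0.7285^3 ≈ 18.0167 billion.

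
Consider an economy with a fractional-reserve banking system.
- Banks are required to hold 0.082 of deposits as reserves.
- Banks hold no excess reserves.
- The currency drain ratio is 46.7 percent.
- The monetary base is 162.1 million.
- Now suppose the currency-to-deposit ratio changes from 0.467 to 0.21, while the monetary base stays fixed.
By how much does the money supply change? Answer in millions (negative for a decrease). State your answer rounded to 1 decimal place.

238.6 million

Initially m₁ = (1 + 0.467) / (0.082 + 0.467) ≈ 2.67213, so M₁ = 2.67213 × 162.1 ≈ 433.1523 million.
After the change m₂ = (1 + 0.21) / (0.082 + 0.21) ≈ 4.14384, so M₂ = 4.14384 × 162.1 ≈ 671.7165 million.
ΔM = M₂ − M₁ = 671.7165 − 433.1523 = 238.5642 million.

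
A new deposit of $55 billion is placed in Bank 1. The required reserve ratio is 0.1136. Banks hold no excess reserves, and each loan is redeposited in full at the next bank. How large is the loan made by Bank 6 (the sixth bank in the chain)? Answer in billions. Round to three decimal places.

$26.677 billion

Each bank lends a fraction (1 − rr) = 0.8864 of the deposit it receives, so Bank 6 receives 55·0.8864^5 and lends 55·0.8864^6 ≈ 26.6773 billion.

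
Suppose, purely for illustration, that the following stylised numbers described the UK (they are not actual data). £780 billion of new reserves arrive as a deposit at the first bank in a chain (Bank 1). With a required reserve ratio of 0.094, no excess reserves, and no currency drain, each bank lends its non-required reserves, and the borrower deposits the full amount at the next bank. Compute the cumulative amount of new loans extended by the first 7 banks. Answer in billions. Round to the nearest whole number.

£3751 billion

Bank i lends (1 − rr)^i of the original deposit: Bank 1 lends 780·0.9060 = 706.6800, Bank 2 lends 780·0.9060² ≈ 640.2521, and so on.
Summing a geometric series: total = 780·[0.9060·(1 − 0.9060^7) / (1 − 0.9060)] ≈ 3750.9009 billion.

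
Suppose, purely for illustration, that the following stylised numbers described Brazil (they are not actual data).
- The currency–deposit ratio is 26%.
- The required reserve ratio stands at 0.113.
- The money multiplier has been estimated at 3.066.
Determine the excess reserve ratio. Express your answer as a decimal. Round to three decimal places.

Using m = 3.066. Since m = (1 + c)/(c + rr + e), the denominator satisfies c + rr + e = (1 + c)/m = (1 + 0.26) / 3.066 ≈ 0.410959.
With c = 0.26 and rr = 0.113, the excess reserve ratio is 0.410959 − 0.26 − 0.113 = 0.037959.

0.038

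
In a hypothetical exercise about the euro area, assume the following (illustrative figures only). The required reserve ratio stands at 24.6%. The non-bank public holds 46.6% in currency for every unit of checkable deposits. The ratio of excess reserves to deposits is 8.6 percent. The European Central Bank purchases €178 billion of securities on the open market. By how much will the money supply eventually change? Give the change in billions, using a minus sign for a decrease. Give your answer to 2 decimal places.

The money multiplier is m = (1 + c) / (rr + e + c) = (1 + 0.466) / (0.246 + 0.086 + 0.466) ≈ 1.837093.
The purchase adds 178 billion of base, so ΔM = m × ΔMB = 1.837093 × (+178) ≈ 327.0026 billion.

€327.00 billion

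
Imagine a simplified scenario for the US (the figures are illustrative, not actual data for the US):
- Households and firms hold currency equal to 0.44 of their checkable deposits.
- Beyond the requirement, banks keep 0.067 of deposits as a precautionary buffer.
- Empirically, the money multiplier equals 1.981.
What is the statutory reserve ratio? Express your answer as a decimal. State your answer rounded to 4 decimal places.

Using m = 1.981. Since m = (1 + c)/(c + rr + e), the denominator satisfies c + rr + e = (1 + c)/m = (1 + 0.44) / 1.981 ≈ 0.726906.
With c = 0.44 and e = 0.067, the statutory reserve ratio is 0.726906 − 0.44 − 0.067 = 0.219906.

0.2199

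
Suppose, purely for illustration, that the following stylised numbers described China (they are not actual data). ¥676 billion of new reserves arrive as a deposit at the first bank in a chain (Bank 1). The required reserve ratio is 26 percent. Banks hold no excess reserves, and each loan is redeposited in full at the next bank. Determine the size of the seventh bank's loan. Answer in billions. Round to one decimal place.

¥82.1 billion

Each bank lends a fraction (1 − rr) = 0.7400 of the deposit it receives, so Bank 7 receives 676·0.7400^6 and lends 676·0.7400^7 ≈ 82.1427 billion.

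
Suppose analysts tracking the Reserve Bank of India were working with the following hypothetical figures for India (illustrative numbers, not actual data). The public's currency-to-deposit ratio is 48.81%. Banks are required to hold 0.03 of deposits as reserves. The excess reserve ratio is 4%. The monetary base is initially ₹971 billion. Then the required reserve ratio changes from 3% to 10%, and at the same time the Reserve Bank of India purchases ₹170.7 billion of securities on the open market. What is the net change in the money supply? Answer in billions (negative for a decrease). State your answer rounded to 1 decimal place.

Before: m₁ = (1 + 0.4881) / (0.03 + 0.04 + 0.4881) ≈ 2.666368, MB₁ = 971, so M₁ = 2.666368 × 971 ≈ 2589.0433 billion.
After: m₂ = (1 + 0.4881) / (0.1 + 0.04 + 0.4881) ≈ 2.369209, MB₂ = 971 + 170.7 = 1141.7, so M₂ = 2.369209 × 1141.7 ≈ 2704.9259 billion.
ΔM = M₂ − M₁ = 2704.9259 − 2589.0433 = 115.8826 billion.

₹115.9 billion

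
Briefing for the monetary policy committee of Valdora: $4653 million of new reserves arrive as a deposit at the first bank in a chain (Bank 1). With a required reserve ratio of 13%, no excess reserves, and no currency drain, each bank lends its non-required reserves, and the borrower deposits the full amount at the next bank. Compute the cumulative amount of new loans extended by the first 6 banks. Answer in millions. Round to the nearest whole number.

$17636 million

Bank i lends (1 − rr)^i of the original deposit: Bank 1 lends 4653·0.8700 = 4048.1100, Bank 2 lends 4653·0.8700² = 3521.8557, and so on.
Summing a geometric series: total = 4653·[0.8700·(1 − 0.8700^6) / (1 − 0.8700)] ≈ 17636.4880 million.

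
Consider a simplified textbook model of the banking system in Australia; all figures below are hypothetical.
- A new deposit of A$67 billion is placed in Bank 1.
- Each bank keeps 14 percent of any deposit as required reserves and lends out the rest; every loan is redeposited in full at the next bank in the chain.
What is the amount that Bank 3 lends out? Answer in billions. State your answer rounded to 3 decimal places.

A$42.616 billion

Each bank lends a fraction (1 − rr) = 0.8600 of the deposit it receives, so Bank 3 receives 67·0.8600^2 and lends 67·0.8600^3 ≈ 42.6158 billion.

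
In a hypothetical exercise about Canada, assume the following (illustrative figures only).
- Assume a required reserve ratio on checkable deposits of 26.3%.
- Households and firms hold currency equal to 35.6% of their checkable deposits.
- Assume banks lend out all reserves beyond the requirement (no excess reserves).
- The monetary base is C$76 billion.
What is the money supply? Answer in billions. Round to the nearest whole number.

The money multiplier is m = (1 + c) / (rr + c) = (1 + 0.356) / (0.263 + 0.356) ≈ 2.1906.
So M = m × MB = 2.1906 × 76 = 166.4856 billion.

C$166 billion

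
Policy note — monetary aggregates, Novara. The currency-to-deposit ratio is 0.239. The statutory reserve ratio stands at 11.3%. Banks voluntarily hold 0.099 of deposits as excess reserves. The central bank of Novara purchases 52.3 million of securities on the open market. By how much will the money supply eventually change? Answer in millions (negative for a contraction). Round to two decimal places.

The money multiplier is m = (1 + c) / (rr + e + c) = (1 + 0.239) / (0.113 + 0.099 + 0.239) ≈ 2.74723.
The purchase adds 52.3 million of base, so ΔM = m × ΔMB = 2.74723 × (+52.3) ≈ 143.6801 million.

143.68 million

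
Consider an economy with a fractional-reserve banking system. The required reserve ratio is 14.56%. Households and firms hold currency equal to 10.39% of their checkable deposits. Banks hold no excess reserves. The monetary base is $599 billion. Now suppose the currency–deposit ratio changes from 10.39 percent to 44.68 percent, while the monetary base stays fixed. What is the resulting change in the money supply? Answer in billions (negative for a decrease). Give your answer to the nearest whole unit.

-1187 billion

Initially m₁ = (1 + 0.1039) / (0.1456 + 0.1039) ≈ 4.4244, so M₁ = 4.4244 × 599 = 2650.2156 billion.
After the change m₂ = (1 + 0.4468) / (0.1456 + 0.4468) ≈ 2.4423, so M₂ = 2.4423 × 599 = 1462.9377 billion.
ΔM = M₂ − M₁ = 1462.9377 − 2650.2156 = -1187.2779 billion.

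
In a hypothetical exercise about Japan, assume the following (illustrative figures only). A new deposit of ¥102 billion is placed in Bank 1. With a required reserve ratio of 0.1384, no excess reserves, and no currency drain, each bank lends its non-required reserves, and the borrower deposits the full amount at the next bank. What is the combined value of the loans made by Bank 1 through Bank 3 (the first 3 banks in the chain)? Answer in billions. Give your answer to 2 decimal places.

¥228.84 billion

Bank i lends (1 − rr)^i of the original deposit: Bank 1 lends 102·0.8616 = 87.8832, Bank 2 lends 102·0.8616² ≈ 75.7202, and so on.
Summing a geometric series: total = 102·[0.8616·(1 − 0.8616^3) / (1 − 0.8616)] ≈ 228.8439 billion.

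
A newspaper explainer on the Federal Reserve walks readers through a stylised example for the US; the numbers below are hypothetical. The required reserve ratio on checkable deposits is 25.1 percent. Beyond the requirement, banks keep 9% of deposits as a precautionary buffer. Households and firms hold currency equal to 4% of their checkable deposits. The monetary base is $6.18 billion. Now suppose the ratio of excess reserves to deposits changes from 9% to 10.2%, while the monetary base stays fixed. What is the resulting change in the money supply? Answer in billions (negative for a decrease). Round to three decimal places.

Initially m₁ = (1 + 0.04) / (0.251 + 0.09 + 0.04) ≈ 2.72966, so M₁ = 2.72966 × 6.18 ≈ 16.8693 billion.
After the change m₂ = (1 + 0.04) / (0.251 + 0.102 + 0.04) ≈ 2.64631, so M₂ = 2.64631 × 6.18 ≈ 16.3542 billion.
ΔM = M₂ − M₁ = 16.3542 − 16.8693 = -0.5151 billion.

-0.515 billion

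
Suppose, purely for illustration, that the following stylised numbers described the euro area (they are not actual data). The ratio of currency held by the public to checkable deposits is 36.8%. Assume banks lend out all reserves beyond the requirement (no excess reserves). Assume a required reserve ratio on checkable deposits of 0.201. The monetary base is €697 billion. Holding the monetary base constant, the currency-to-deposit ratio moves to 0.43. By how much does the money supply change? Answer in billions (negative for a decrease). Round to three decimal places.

Initially m₁ = (1 + 0.368) / (0.201 + 0.368) ≈ 2.4042179, so M₁ = 2.4042179 × 697 ≈ 1675.7399 billion.
After the change m₂ = (1 + 0.43) / (0.201 + 0.43) ≈ 2.2662441, so M₂ = 2.2662441 × 697 ≈ 1579.5721 billion.
ΔM = M₂ − M₁ = 1579.5721 − 1675.7399 = -96.1678 billion.

-96.168 billion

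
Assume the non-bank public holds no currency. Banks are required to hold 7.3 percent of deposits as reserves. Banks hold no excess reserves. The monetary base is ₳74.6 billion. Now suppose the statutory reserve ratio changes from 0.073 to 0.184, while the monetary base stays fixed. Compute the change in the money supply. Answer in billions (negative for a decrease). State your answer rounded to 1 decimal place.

Initially m₁ = 1 / (0.073) ≈ 13.6986, so M₁ = 13.6986 × 74.6 ≈ 1021.9156 billion.
After the change m₂ = 1 / (0.184) ≈ 5.4348, so M₂ = 5.4348 × 74.6 ≈ 405.4361 billion.
ΔM = M₂ − M₁ = 405.4361 − 1021.9156 = -616.4795 billion.

-616.5 billion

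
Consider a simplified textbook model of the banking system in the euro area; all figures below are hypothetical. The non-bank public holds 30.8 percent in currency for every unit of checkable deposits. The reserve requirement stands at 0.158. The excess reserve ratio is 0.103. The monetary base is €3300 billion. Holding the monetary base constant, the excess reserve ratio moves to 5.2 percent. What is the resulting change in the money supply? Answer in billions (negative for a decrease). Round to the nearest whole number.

€747 billion

Initially m₁ = (1 + 0.308) / (0.158 + 0.103 + 0.308) ≈ 2.29877, so M₁ = 2.29877 × 3300 = 7585.941 billion.
After the change m₂ = (1 + 0.308) / (0.158 + 0.052 + 0.308) ≈ 2.52510, so M₂ = 2.52510 × 3300 = 8332.83 billion.
ΔM = M₂ − M₁ = 8332.83 − 7585.941 = 746.889 billion.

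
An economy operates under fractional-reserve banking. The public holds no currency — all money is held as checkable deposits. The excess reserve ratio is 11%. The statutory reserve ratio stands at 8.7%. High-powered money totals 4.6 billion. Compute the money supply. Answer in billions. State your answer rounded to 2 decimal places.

The money multiplier is m = 1 / (rr + e) = 1 / (0.087 + 0.11) ≈ 5.0761.
So M = m × MB = 5.0761 × 4.6 ≈ 23.3501 billion.

23.35 billion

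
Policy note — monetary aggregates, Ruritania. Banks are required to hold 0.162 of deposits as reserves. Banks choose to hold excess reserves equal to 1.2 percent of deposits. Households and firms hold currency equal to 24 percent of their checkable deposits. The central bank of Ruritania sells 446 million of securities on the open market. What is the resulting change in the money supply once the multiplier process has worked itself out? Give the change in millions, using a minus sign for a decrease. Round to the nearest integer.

-1336 million

The money multiplier is m = (1 + c) / (rr + e + c) = (1 + 0.24) / (0.162 + 0.012 + 0.24) ≈ 2.9952.
The sale removes 446 million of base, so ΔM = m × ΔMB = 2.9952 × (−446) = -1335.8592 million.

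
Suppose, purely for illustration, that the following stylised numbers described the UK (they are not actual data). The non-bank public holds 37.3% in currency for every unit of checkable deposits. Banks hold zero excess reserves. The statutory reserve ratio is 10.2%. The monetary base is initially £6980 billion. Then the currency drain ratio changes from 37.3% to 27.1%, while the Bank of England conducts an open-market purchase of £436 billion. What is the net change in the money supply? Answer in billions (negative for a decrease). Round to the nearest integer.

Before: m₁ = (1 + 0.373) / (0.102 + 0.373) ≈ 2.89053, MB₁ = 6980, so M₁ = 2.89053 × 6980 = 20175.8994 billion.
After: m₂ = (1 + 0.271) / (0.102 + 0.271) ≈ 3.40751, MB₂ = 6980 + 436 = 7416, so M₂ = 3.40751 × 7416 ≈ 25270.0942 billion.
ΔM = M₂ − M₁ = 25270.0942 − 20175.8994 = 5094.1948 billion.

£5094 billion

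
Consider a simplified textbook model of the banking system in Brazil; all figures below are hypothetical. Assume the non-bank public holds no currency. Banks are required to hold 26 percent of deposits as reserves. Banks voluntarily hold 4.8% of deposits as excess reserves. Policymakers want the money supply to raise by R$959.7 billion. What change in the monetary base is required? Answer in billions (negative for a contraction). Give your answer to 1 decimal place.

R$295.6 billion

The money multiplier is m = 1 / (rr + e) = 1 / (0.26 + 0.048) ≈ 3.24675.
ΔMB = ΔM / m = (+959.7) / 3.24675 ≈ 295.5879 billion.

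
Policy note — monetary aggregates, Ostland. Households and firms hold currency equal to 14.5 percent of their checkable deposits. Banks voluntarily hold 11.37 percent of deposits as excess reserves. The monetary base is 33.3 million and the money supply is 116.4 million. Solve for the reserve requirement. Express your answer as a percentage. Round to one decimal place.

Using m = M/MB = 116.4/33.3 ≈ 3.495495. Since m = (1 + c)/(c + rr + e), the denominator satisfies c + rr + e = (1 + c)/m = (1 + 0.145) / 3.495495 ≈ 0.327564.
With c = 0.145 and e = 0.1137, the reserve requirement is 0.327564 − 0.145 − 0.1137 = 0.068864.

6.9%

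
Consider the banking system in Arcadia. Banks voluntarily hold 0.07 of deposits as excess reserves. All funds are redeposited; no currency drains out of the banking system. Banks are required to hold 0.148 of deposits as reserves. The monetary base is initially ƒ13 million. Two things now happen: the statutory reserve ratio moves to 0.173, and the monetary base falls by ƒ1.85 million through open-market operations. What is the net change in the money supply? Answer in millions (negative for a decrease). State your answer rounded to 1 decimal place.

-13.7 million

Before: m₁ = 1 / (0.148 + 0.07) ≈ 4.5872, MB₁ = 13, so M₁ = 4.5872 × 13 = 59.6336 million.
After: m₂ = 1 / (0.173 + 0.07) ≈ 4.1152, MB₂ = 13 − 1.85 = 11.15, so M₂ = 4.1152 × 11.15 ≈ 45.8845 million.
ΔM = M₂ − M₁ = 45.8845 − 59.6336 = -13.7491 million.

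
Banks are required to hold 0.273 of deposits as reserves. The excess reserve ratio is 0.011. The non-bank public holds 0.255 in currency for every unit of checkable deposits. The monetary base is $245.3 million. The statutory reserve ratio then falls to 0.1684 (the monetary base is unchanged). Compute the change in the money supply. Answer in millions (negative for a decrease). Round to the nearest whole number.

$138 million

Initially m₁ = (1 + 0.255) / (0.273 + 0.011 + 0.255) ≈ 2.3284, so M₁ = 2.3284 × 245.3 ≈ 571.1565 million.
After the change m₂ = (1 + 0.255) / (0.1684 + 0.011 + 0.255) ≈ 2.8890, so M₂ = 2.8890 × 245.3 = 708.6717 million.
ΔM = M₂ − M₁ = 708.6717 − 571.1565 = 137.5152 million.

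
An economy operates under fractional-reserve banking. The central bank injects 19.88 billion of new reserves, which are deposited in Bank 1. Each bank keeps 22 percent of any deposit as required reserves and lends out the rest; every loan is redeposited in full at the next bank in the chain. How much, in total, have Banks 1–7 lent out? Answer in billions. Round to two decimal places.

Bank i lends (1 − rr)^i of the original deposit: Bank 1 lends 19.88·0.7800 = 15.5064, Bank 2 lends 19.88·0.7800² ≈ 12.0950, and so on.
Summing a geometric series: total = 19.88·[0.7800·(1 − 0.7800^7) / (1 − 0.7800)] ≈ 58.1028 billion.

58.10 billion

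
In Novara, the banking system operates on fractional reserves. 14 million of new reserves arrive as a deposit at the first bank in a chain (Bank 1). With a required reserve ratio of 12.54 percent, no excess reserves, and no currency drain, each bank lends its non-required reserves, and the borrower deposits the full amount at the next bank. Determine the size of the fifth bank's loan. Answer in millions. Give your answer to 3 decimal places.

7.164 million

Each bank lends a fraction (1 − rr) = 0.8746 of the deposit it receives, so Bank 5 receives 14·0.8746^4 and lends 14·0.8746^5 ≈ 7.1643 million.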